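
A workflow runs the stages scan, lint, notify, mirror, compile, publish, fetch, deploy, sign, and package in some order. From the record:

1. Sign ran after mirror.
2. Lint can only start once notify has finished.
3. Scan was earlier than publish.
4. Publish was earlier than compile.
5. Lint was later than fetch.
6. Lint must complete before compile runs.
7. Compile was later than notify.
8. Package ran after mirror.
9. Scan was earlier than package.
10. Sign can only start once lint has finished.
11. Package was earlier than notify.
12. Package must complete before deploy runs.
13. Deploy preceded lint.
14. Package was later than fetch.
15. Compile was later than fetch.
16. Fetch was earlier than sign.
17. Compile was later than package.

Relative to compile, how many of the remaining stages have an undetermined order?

Forced before compile: deploy, fetch, lint, mirror, notify, package, publish, and scan.
That leaves sign with no forced order relative to compile — 1.

1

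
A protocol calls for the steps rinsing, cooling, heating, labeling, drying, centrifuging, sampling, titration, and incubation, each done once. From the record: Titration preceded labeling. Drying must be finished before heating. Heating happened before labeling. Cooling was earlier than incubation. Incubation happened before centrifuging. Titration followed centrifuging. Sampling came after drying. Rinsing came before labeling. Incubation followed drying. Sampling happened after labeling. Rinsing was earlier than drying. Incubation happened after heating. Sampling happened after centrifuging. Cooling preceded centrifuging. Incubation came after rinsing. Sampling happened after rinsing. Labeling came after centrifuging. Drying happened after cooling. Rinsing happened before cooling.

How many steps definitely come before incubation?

Directly stated before incubation: cooling, drying, heating, and rinsing.
That's cooling, drying, heating, and rinsing — 4 in all.

4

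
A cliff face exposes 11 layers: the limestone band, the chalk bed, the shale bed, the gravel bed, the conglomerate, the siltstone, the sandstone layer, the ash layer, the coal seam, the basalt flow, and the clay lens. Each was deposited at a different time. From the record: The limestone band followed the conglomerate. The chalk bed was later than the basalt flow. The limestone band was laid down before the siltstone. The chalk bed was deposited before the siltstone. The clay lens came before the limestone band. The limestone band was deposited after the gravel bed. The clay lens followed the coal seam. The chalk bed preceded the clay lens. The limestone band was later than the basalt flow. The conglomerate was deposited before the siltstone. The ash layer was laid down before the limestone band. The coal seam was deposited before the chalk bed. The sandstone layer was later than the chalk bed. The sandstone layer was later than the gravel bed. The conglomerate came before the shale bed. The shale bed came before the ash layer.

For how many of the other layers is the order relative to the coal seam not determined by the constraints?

5

Forced after the coal seam: the chalk bed, the clay lens, the limestone band, the sandstone layer, and the siltstone.
That leaves the ash layer, the basalt flow, the conglomerate, the gravel bed, and the shale bed with no forced order relative to the coal seam — 5.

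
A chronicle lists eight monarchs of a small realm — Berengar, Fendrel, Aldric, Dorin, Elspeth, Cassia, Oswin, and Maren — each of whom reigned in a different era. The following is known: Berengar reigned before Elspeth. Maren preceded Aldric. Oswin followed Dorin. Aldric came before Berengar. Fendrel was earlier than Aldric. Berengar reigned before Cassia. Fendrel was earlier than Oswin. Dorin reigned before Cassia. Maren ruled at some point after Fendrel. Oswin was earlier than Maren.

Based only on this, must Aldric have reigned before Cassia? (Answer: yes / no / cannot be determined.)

Chain the constraints: Aldric → Berengar → Cassia. Each link is directly stated, so Aldric comes before Cassia.

yes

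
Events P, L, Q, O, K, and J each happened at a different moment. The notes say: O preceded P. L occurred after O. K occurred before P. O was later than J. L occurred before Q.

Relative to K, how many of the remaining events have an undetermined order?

Forced after K: P.
That leaves J, L, O, and Q with no forced order relative to K — 4.

4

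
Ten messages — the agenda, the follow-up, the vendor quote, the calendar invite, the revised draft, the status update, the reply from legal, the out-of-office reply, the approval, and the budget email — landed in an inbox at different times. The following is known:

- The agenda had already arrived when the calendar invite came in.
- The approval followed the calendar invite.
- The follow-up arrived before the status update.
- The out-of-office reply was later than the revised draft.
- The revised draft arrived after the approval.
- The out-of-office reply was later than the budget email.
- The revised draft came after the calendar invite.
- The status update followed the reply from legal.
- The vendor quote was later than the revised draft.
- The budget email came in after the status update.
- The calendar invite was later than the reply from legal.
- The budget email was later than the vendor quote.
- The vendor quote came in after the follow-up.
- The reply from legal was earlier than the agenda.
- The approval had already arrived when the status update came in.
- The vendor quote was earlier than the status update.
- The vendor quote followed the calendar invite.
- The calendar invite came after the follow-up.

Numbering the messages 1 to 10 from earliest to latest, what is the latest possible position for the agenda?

3

The agenda must come before the approval, the budget email, the calendar invite, the out-of-office reply, the revised draft, the status update, and the vendor quote — 7 messages forced after it.
Everything else can be placed before the agenda in some valid order, so the agenda can sit as late as position 10 − 7 = 3.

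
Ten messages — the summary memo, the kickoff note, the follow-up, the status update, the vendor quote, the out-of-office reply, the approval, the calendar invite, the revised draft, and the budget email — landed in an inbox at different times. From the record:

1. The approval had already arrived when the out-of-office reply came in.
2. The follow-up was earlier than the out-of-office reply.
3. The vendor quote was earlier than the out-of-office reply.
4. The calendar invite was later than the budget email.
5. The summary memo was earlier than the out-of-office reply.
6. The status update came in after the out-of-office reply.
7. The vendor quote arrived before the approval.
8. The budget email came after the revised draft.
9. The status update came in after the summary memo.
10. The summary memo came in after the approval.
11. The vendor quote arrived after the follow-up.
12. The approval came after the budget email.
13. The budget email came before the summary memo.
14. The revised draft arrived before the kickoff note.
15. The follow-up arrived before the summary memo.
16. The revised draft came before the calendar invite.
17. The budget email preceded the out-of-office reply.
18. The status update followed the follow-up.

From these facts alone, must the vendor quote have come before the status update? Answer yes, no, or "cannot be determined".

Chain the constraints: the vendor quote → the out-of-office reply → the status update. Each link is directly stated, so the vendor quote comes before the status update.

yes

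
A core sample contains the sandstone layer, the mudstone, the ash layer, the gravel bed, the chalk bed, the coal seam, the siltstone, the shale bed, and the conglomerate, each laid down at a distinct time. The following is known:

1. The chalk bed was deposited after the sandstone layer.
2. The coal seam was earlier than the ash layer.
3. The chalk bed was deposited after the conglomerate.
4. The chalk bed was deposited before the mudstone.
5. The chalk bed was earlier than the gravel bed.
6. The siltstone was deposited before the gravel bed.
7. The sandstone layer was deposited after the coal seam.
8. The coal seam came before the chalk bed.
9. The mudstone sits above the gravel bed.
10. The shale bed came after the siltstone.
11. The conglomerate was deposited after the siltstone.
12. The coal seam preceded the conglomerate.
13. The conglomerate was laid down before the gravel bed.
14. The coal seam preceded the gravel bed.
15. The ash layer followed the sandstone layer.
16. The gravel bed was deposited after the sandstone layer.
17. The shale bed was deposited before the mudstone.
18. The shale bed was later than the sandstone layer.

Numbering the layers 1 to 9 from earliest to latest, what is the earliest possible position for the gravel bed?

6

The chalk bed, the coal seam, the conglomerate, the sandstone layer, and the siltstone must all come before the gravel bed — 5 forced predecessors.
Nothing else is forced ahead of the gravel bed, so its earliest slot is position 5 + 1 = 6.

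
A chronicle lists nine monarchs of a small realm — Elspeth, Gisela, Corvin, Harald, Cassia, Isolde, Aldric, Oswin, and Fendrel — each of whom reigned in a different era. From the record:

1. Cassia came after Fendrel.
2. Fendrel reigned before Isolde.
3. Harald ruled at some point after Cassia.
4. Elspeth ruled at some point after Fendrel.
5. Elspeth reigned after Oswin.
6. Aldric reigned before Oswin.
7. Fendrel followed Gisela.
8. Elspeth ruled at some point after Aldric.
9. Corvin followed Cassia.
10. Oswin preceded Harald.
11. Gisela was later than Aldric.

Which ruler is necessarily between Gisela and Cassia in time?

Tracing the constraints gives Gisela → Fendrel → Cassia, so Fendrel sits after Gisela and before Cassia.
No other ruler is forced both after Gisela and before Cassia.

Fendrel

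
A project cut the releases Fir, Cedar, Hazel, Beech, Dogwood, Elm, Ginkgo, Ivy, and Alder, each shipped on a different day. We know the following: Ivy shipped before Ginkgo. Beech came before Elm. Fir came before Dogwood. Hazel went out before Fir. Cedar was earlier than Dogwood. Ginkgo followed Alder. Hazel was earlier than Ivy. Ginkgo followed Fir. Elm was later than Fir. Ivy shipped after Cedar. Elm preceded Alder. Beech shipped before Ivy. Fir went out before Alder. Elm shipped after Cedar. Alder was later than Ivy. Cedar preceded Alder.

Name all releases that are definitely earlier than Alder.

Beech, Cedar, Elm, Fir, Hazel, Ivy

Directly stated before Alder: Cedar, Elm, Fir, and Ivy.
Beech reaches Alder via Beech → Ivy → Alder.
Hazel reaches Alder via Hazel → Fir → Alder.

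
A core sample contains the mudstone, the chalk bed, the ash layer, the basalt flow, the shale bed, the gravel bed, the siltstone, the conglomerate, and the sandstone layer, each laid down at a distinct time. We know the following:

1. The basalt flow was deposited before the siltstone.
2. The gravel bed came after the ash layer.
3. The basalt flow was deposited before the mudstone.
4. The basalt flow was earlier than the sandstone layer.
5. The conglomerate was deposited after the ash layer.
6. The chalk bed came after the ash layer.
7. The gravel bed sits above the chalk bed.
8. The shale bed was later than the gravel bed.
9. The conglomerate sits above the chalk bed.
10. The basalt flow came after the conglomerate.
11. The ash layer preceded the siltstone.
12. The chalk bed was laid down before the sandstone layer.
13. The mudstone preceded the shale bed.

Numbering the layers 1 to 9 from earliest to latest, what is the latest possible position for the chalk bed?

2

The chalk bed must come before the basalt flow, the conglomerate, the gravel bed, the mudstone, the sandstone layer, the shale bed, and the siltstone — 7 layers forced after it.
Everything else can be placed before the chalk bed in some valid order, so the chalk bed can sit as late as position 9 − 7 = 2.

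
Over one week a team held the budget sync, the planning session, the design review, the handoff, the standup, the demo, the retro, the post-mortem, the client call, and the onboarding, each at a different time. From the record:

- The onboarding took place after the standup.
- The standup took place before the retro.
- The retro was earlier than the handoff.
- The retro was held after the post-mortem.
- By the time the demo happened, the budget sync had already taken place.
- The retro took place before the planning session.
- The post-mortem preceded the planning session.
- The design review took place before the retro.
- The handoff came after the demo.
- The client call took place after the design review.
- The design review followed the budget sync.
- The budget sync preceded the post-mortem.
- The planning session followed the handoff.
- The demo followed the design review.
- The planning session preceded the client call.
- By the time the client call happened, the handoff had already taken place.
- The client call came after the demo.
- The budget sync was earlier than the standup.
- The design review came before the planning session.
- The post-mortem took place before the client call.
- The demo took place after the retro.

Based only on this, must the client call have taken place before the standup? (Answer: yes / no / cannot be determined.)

no

Tracing the constraints gives the standup → the retro → the demo → the client call, so the standup must come before the client call.
That means the client call cannot be before the standup.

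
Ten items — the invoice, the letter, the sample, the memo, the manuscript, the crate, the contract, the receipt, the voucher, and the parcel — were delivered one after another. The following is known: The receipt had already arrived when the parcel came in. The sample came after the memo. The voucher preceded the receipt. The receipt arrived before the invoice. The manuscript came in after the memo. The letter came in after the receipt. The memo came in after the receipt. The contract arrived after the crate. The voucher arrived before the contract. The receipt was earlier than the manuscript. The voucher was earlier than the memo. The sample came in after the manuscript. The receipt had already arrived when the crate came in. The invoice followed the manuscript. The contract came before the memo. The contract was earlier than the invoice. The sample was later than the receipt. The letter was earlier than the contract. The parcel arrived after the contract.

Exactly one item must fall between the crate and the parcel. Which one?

the contract

Tracing the constraints gives the crate → the contract → the parcel, so the contract sits after the crate and before the parcel.
No other item is forced both after the crate and before the parcel.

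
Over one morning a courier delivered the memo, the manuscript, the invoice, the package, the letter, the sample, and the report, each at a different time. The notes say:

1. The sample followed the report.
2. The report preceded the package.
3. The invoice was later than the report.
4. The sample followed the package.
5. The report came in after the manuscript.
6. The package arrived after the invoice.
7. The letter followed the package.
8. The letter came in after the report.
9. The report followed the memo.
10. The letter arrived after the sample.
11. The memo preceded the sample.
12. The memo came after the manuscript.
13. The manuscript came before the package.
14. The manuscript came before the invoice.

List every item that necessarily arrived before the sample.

the invoice, the manuscript, the memo, the package, the report

Directly stated before the sample: the memo, the package, and the report.
The invoice reaches the sample via the invoice → the package → the sample.
The manuscript reaches the sample via the manuscript → the memo → the sample.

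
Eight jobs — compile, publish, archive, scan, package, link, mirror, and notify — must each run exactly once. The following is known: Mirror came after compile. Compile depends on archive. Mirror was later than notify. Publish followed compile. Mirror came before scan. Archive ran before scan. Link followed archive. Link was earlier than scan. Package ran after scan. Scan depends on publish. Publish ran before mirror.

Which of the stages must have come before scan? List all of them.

Directly stated before scan: archive, link, mirror, and publish.
Compile reaches scan via compile → mirror → scan.
Notify reaches scan via notify → mirror → scan.
No chain forces package ahead of scan.

archive, compile, link, mirror, notify, publish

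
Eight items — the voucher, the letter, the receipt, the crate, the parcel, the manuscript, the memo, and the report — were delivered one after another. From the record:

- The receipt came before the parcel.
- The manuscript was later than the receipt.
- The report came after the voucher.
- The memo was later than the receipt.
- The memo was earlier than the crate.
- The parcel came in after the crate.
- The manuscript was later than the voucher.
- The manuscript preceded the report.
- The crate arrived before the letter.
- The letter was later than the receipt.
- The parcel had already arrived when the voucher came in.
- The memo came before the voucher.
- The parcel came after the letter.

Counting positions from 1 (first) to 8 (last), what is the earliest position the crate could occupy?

The memo and the receipt must both come before the crate — 2 forced predecessors.
Nothing else is forced ahead of the crate, so its earliest slot is position 2 + 1 = 3.

3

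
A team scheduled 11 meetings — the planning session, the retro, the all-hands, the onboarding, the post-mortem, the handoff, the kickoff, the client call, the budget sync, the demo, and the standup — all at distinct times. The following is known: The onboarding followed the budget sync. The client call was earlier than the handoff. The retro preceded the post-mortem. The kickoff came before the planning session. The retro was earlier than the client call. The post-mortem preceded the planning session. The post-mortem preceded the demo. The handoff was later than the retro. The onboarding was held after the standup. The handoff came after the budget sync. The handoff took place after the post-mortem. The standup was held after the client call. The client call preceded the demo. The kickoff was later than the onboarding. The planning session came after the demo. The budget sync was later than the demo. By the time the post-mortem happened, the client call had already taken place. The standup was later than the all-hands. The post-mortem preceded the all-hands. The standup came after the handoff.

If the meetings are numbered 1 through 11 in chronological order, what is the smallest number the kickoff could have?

10

The all-hands, the budget sync, the client call, the demo, the handoff, the onboarding, the post-mortem, the retro, and the standup must all come before the kickoff — 9 forced predecessors.
Nothing else is forced ahead of the kickoff, so its earliest slot is position 9 + 1 = 10.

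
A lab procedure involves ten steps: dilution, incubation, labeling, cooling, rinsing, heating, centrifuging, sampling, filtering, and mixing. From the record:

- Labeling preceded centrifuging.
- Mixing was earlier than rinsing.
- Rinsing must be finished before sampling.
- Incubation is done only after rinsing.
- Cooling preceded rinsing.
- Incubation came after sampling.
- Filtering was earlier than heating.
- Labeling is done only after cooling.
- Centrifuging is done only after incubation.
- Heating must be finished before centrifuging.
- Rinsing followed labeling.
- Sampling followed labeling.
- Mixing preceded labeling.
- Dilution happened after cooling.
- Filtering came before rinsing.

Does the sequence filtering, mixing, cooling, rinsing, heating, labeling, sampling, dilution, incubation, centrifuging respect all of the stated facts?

no

The constraints require labeling before rinsing, but in the proposed sequence rinsing appears ahead of labeling. That one violation is enough.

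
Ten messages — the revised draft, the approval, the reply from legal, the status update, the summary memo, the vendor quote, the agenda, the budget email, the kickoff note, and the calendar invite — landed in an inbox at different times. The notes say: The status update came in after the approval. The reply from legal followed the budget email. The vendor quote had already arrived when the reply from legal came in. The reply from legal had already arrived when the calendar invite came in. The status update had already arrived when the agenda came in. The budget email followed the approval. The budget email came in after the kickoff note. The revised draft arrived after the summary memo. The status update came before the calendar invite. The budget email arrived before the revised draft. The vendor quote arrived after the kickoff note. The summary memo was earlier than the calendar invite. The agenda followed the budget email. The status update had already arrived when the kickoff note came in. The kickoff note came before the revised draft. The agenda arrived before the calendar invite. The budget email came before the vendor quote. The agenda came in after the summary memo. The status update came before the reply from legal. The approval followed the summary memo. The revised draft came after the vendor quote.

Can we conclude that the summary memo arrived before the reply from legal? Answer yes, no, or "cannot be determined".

Chain the constraints: the summary memo → the approval → the budget email → the reply from legal. Each link is directly stated, so the summary memo comes before the reply from legal.

yes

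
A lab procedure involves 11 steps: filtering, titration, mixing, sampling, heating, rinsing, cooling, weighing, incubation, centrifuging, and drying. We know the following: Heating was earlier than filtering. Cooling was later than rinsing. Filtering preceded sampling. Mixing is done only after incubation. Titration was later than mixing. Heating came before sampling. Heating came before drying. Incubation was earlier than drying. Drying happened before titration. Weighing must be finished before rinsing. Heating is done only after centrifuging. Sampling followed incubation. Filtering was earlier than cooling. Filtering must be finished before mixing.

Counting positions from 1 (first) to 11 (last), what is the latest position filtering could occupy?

Filtering must come before cooling, mixing, sampling, and titration — 4 steps forced after it.
Everything else can be placed before filtering in some valid order, so filtering can sit as late as position 11 − 4 = 7.

7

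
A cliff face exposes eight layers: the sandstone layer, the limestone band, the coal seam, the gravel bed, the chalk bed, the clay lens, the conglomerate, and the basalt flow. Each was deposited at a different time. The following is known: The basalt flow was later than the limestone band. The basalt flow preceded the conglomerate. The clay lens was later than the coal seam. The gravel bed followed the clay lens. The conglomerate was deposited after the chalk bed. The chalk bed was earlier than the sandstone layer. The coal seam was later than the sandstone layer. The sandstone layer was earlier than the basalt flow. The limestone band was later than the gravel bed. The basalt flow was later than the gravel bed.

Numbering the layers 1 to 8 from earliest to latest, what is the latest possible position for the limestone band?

6

The limestone band must come before the basalt flow and the conglomerate — 2 layers forced after it.
Everything else can be placed before the limestone band in some valid order, so the limestone band can sit as late as position 8 − 2 = 6.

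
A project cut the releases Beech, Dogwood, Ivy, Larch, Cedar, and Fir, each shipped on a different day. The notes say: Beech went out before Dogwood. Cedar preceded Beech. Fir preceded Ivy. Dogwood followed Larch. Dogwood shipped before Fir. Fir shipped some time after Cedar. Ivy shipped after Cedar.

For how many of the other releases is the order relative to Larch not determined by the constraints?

2

Forced after Larch: Dogwood, Fir, and Ivy.
That leaves Beech and Cedar with no forced order relative to Larch — 2.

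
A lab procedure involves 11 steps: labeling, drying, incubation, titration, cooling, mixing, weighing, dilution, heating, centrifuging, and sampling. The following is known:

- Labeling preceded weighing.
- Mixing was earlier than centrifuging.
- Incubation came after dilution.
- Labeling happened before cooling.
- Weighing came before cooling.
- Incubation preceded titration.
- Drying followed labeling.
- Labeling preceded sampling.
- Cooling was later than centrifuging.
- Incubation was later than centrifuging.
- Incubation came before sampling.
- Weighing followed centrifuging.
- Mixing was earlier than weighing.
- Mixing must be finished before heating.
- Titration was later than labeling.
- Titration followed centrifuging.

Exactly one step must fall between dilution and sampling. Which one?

Tracing the constraints gives dilution → incubation → sampling, so incubation sits after dilution and before sampling.
No other step is forced both after dilution and before sampling.

incubation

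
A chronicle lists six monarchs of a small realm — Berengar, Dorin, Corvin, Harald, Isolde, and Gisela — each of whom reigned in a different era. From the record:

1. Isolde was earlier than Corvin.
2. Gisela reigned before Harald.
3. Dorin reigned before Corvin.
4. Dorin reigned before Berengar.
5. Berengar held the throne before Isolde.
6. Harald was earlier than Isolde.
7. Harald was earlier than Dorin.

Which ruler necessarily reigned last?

Corvin

Every other ruler has a chain of constraints placing them before Corvin, so Corvin is last.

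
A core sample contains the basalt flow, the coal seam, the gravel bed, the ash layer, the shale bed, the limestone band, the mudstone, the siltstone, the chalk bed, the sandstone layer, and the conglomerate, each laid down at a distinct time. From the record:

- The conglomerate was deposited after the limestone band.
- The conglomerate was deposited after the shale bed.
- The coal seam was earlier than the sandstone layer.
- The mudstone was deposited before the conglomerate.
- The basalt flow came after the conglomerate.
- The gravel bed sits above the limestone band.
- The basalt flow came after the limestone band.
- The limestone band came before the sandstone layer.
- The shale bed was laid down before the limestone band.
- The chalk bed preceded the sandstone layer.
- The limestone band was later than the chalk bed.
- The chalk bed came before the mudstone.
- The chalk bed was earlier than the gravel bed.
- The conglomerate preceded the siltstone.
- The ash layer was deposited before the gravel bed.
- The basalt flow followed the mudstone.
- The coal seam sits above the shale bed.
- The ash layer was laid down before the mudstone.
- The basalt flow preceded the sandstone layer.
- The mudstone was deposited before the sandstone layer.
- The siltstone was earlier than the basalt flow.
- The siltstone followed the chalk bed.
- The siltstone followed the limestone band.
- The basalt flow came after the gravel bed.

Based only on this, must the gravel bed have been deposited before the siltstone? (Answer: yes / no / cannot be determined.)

No chain of stated constraints runs from the gravel bed to the siltstone, and none runs from the siltstone to the gravel bed either.
So the relative order of the gravel bed and the siltstone is not fixed by the given facts.

cannot be determined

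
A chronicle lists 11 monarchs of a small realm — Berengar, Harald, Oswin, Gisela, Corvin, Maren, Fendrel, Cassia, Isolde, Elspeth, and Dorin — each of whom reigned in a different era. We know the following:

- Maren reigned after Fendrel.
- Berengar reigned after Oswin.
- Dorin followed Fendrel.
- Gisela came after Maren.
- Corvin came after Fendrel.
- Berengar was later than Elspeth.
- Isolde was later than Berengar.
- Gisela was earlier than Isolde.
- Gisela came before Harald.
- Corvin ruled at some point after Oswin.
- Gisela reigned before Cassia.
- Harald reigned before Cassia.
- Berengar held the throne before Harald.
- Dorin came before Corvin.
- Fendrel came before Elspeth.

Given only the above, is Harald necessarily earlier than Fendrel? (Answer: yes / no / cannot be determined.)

no

Tracing the constraints gives Fendrel → Elspeth → Berengar → Harald, so Fendrel must come before Harald.
That means Harald cannot be before Fendrel.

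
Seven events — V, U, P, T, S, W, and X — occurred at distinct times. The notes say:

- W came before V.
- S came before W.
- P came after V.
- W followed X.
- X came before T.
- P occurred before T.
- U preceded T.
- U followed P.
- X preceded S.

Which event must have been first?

X

X has a chain of constraints placing it before every other event, so X must be first.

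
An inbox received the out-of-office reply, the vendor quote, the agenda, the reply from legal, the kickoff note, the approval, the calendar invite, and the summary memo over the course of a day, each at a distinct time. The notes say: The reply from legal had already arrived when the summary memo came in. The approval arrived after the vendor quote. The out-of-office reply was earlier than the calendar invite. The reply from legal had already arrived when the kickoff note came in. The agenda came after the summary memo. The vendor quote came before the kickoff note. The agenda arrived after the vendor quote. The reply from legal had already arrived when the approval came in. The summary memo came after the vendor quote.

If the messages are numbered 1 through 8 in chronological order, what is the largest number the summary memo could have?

The summary memo must come before the agenda — 1 message forced after it.
Everything else can be placed before the summary memo in some valid order, so the summary memo can sit as late as position 8 − 1 = 7.

7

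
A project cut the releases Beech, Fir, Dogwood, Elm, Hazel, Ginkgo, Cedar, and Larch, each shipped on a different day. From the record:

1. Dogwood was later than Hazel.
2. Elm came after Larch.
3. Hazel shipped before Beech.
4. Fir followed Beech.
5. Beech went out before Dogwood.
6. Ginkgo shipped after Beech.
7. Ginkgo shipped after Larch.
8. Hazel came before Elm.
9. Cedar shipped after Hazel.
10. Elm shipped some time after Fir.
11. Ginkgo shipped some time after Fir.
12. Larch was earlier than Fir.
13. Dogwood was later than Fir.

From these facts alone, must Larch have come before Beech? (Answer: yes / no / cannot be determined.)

No chain of stated constraints runs from Larch to Beech, and none runs from Beech to Larch either.
So the relative order of Larch and Beech is not fixed by the given facts.

cannot be determined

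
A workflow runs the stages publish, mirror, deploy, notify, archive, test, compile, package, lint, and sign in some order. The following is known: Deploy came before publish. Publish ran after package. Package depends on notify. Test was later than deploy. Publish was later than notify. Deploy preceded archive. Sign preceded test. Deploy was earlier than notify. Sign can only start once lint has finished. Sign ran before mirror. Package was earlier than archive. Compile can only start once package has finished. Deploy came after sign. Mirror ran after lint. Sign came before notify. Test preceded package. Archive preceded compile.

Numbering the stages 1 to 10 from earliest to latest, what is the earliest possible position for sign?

Lint must come before sign — 1 forced predecessor.
Nothing else is forced ahead of sign, so its earliest slot is position 1 + 1 = 2.

2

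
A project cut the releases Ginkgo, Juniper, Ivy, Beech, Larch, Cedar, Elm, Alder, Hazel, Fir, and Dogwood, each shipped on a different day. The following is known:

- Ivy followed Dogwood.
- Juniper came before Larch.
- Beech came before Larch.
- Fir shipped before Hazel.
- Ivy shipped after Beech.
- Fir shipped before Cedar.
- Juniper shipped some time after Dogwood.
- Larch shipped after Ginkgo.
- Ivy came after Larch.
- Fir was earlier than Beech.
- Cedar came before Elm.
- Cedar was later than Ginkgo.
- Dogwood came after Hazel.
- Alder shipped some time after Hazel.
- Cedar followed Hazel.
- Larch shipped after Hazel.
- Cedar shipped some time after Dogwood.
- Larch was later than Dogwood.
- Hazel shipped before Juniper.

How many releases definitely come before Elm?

Directly stated before Elm: Cedar.
Dogwood reaches Elm via Dogwood → Cedar → Elm.
Fir reaches Elm via Fir → Cedar → Elm.
Ginkgo reaches Elm via Ginkgo → Cedar → Elm.
Likewise Hazel reaches Elm by chaining the stated constraints.
That's Cedar, Dogwood, Fir, Ginkgo, and Hazel — 5 in all.

5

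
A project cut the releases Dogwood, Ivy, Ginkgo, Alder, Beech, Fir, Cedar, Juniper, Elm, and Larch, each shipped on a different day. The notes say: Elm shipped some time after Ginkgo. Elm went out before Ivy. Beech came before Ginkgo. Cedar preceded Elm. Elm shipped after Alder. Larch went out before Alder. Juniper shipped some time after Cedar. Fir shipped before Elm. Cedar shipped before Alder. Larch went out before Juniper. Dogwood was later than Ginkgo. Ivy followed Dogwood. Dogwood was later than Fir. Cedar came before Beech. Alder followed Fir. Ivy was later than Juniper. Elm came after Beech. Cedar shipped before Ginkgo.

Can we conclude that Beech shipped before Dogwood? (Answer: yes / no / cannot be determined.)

yes

Chain the constraints: Beech → Ginkgo → Dogwood. Each link is directly stated, so Beech comes before Dogwood.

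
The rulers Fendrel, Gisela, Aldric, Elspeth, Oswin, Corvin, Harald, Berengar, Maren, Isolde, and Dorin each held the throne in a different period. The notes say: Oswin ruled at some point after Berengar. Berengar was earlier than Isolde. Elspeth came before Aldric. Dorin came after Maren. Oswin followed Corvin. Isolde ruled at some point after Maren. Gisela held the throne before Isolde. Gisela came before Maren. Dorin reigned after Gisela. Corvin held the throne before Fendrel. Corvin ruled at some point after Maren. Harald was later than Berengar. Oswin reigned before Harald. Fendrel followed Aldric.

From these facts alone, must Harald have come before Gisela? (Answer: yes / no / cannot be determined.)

Tracing the constraints gives Gisela → Maren → Corvin → Oswin → Harald, so Gisela must come before Harald.
That means Harald cannot be before Gisela.

no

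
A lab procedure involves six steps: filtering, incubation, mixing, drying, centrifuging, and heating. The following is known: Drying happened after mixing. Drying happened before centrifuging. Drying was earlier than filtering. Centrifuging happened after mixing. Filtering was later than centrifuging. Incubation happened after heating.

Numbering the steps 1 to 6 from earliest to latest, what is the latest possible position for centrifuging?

Centrifuging must come before filtering — 1 step forced after it.
Everything else can be placed before centrifuging in some valid order, so centrifuging can sit as late as position 6 − 1 = 5.

5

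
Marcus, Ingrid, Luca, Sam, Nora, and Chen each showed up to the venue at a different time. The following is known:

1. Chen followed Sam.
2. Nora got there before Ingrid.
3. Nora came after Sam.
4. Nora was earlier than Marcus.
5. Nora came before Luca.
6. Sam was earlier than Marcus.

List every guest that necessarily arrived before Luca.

Directly stated before Luca: Nora.
Sam reaches Luca via Sam → Nora → Luca.
No chain forces Ingrid (or any of the others) ahead of Luca.

Nora, Sam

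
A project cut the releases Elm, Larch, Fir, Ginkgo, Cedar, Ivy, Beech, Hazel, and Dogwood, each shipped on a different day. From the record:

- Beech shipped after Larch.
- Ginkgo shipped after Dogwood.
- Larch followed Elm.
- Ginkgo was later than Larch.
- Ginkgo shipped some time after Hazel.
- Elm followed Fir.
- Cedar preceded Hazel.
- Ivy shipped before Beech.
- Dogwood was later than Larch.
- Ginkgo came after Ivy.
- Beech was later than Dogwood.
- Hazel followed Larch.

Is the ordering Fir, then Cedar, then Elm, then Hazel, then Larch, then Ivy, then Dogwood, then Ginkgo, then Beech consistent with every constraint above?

no

The constraints require Larch before Hazel, but in the proposed sequence Hazel appears ahead of Larch. That one violation is enough.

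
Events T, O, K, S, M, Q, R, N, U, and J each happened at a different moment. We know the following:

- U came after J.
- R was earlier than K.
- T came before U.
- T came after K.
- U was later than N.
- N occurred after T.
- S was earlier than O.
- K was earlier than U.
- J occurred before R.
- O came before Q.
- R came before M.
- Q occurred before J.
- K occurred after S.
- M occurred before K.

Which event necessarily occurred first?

S

S has a chain of constraints placing it before every other event, so S must be first.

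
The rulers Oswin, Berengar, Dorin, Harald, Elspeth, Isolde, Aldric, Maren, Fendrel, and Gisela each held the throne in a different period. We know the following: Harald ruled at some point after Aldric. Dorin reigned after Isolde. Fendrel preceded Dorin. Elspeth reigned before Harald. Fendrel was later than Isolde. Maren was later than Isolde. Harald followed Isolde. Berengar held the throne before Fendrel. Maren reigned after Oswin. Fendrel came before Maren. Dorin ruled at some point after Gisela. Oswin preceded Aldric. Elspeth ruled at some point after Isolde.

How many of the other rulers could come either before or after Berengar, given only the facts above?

6

Forced after Berengar: Dorin, Fendrel, and Maren.
That leaves Aldric, Elspeth, Gisela, Harald, Isolde, and Oswin with no forced order relative to Berengar — 6.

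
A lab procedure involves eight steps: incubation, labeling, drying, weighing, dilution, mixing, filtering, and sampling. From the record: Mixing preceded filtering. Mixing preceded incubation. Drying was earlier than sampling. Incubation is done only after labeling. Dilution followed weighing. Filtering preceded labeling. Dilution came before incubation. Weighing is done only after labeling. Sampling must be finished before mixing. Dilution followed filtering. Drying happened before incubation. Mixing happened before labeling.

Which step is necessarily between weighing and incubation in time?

Tracing the constraints gives weighing → dilution → incubation, so dilution sits after weighing and before incubation.
No other step is forced both after weighing and before incubation.

dilution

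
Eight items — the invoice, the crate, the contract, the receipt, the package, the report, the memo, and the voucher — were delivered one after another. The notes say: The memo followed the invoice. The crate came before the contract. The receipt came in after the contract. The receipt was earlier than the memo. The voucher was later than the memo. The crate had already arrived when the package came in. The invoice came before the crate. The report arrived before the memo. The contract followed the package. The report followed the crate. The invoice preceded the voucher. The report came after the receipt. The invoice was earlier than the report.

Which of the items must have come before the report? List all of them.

Directly stated before the report: the crate, the invoice, and the receipt.
The contract reaches the report via the contract → the receipt → the report.
The package reaches the report via the package → the contract → the receipt → the report.
No chain forces the voucher (or any of the others) ahead of the report.

the contract, the crate, the invoice, the package, the receipt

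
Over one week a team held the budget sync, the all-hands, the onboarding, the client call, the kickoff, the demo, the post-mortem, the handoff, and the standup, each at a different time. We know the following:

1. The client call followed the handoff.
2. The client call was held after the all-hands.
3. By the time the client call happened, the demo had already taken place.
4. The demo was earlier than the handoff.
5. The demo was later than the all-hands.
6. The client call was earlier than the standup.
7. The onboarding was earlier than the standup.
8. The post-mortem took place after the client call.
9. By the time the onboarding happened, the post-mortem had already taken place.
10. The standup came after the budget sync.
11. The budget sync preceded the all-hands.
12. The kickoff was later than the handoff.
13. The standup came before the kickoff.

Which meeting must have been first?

the budget sync

The budget sync has a chain of constraints placing it before every other meeting, so the budget sync must be first.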